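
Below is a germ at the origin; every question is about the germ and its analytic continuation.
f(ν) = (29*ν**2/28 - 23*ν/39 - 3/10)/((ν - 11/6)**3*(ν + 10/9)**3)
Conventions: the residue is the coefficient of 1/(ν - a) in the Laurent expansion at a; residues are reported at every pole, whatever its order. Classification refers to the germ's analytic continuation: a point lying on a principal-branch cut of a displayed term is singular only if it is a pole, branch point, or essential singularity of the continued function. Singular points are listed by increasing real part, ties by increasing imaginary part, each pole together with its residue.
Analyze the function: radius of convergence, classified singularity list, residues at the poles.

Radius of convergence at 0: 10/9.
At -10/9: a pole of order 3; residue 446881374/14636842255.
At 11/6: a pole of order 3; residue -446881374/14636842255.

Denominator factor (ν + 10/9)^3: pole of order 3 at -10/9, modulus 10/9.
Denominator factor (ν - 11/6)^3: pole of order 3 at 11/6, modulus 11/6.
The radius of convergence is the smallest modulus among the singular points: 10/9.
At the order-3 pole -10/9 set g(ν) = (ν - (-10/9))^3*f(ν) = (29*ν**2/28 - 23*ν/39 - 3/10)/(ν - 11/6)**3.
Order-3 pole: residue = g''(a)/2; g''(-10/9) = 893762748/14636842255, so the residue is 446881374/14636842255.
At the order-3 pole 11/6 set g(ν) = (ν - (11/6))^3*f(ν) = (29*ν**2/28 - 23*ν/39 - 3/10)/(ν + 10/9)**3.
Order-3 pole: residue = g''(a)/2; g''(11/6) = -893762748/14636842255, so the residue is -446881374/14636842255.
List the singular points by increasing real part (a conjugate pair: the negative imaginary part first).


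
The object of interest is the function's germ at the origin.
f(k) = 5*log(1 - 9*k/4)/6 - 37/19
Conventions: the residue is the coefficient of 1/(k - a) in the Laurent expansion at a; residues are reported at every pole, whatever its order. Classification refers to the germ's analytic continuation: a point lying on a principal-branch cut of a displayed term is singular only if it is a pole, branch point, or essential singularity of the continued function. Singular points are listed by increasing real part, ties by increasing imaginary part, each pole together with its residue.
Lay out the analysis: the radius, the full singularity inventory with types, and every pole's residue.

Radius of convergence at 0: 4/9.
At 4/9: a logarithmic branch point.

Branch term (5/6)*log(1 - k/(4/9)): its argument vanishes at k = 4/9, a logarithmic branch point, modulus 4/9.
The radius of convergence is the smallest modulus among the singular points: 4/9.


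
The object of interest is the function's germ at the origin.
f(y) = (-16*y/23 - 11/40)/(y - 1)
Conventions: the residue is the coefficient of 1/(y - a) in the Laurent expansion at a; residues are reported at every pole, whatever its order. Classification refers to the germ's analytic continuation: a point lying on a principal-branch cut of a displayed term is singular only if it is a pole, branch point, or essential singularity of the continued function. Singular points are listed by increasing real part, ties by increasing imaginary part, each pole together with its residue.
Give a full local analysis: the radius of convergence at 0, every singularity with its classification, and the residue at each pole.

Denominator factor (y - 1): pole of order 1 at 1, modulus 1.
The radius of convergence is the smallest modulus among the singular points: 1.
At the order-1 pole 1 set g(y) = (y - (1))*f(y) = -16*y/23 - 11/40.
Simple pole: residue = g(a) at a = 1, which is -893/920.

Radius of convergence at 0: 1.
At 1: a pole of order 1; residue -893/920.


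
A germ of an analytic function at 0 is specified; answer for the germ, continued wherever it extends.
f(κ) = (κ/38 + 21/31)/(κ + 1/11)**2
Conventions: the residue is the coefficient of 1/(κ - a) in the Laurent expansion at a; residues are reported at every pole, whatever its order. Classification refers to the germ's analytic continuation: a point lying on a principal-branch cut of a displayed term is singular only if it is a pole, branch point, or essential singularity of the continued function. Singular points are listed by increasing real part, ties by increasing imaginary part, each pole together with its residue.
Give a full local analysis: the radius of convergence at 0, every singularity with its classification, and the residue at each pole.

Denominator factor (κ + 1/11)^2: pole of order 2 at -1/11, modulus 1/11.
The radius of convergence is the smallest modulus among the singular points: 1/11.
At the order-2 pole -1/11 set g(κ) = (κ - (-1/11))^2*f(κ) = κ/38 + 21/31.
Order-2 pole: residue = g'(a); g'(-1/11) = 1/38, so the residue is 1/38.

Radius of convergence at 0: 1/11.
At -1/11: a pole of order 2; residue 1/38.


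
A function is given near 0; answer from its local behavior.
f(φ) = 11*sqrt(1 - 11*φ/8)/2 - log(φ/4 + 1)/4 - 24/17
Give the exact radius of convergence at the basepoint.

The radius of convergence is 8/11.

Branch term (11/2)*sqrt(1 - φ/(8/11)): its argument vanishes at φ = 8/11, a square-root branch point, modulus 8/11.
Branch term (-1/4)*log(1 - φ/(-4)): its argument vanishes at φ = -4, a logarithmic branch point, modulus 4.
The radius of convergence is the smallest modulus among the singular points: 8/11.


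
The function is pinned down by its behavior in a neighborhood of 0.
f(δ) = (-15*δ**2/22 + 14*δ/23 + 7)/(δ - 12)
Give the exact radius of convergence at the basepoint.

The radius of convergence is 12.

Denominator factor (δ - 12): pole of order 1 at 12, modulus 12.
The radius of convergence is the smallest modulus among the singular points: 12.


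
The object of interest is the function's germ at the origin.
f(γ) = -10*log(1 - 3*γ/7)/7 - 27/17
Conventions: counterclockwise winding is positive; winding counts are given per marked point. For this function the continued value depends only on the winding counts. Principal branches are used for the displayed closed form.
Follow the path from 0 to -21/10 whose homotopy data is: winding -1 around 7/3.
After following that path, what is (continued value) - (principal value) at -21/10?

The rational part is single-valued and drops out of the difference; each branch term changes only by its own monodromy.
(-10/7)*log(1 - γ/(7/3)): each positive loop around 7/3 adds 2*pi*i to the log, so winding -1 contributes (-10/7)*(-1)*2*pi*i = (20/7)*pi*i.
Summing the contributions at γ = -21/10 gives (20/7)*pi*i.

Continued minus principal equals (20/7)*pi*i.


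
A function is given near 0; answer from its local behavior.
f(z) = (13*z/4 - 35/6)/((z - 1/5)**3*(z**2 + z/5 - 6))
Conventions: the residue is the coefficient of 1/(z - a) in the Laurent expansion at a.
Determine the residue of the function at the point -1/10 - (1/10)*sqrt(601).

The factor z**2 + z/5 - 6 splits as (z - a)(z - a') with a = -1/10 - (1/10)*sqrt(601), a' = -1/10 + (1/10)*sqrt(601). At the order-1 pole a set g(z) = (z - a)*f(z) = [(13*z/4 - 35/6)/(z - 1/5)**3] / (z - a').
Simple pole: residue = g(a) at a = -1/10 - (1/10)*sqrt(601), which is -3938875/77803008 - (55742125/15586535936)*sqrt(601).

The residue is -3938875/77803008 - (55742125/15586535936)*sqrt(601).


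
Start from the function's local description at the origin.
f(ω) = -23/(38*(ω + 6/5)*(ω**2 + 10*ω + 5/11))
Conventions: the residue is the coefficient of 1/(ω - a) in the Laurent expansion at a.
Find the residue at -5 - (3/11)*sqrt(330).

The factor ω**2 + 10*ω + 5/11 splits as (ω - a)(ω - a') with a = -5 - (3/11)*sqrt(330), a' = -5 + (3/11)*sqrt(330). At the order-1 pole a set g(ω) = (ω - a)*f(ω) = [-23/(38*(ω + 6/5))] / (ω - a').
Simple pole: residue = g(a) at a = -5 - (3/11)*sqrt(330), which is -6325/211204 + (253/200088)*sqrt(330).

The residue is -6325/211204 + (253/200088)*sqrt(330).


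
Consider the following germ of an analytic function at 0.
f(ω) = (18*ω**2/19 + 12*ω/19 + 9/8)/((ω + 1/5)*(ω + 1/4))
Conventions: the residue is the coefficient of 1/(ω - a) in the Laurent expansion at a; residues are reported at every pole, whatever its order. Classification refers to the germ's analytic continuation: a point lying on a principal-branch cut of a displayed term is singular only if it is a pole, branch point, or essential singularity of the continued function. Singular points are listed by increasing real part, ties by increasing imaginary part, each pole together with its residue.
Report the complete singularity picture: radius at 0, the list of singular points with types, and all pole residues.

Radius of convergence at 0: 1/5.
At -1/4: a pole of order 1; residue -390/19.
At -1/5: a pole of order 1; residue 3939/190.

Denominator factor (ω + 1/5): pole of order 1 at -1/5, modulus 1/5.
Denominator factor (ω + 1/4): pole of order 1 at -1/4, modulus 1/4.
The radius of convergence is the smallest modulus among the singular points: 1/5.
At the order-1 pole -1/4 set g(ω) = (ω - (-1/4))*f(ω) = (18*ω**2/19 + 12*ω/19 + 9/8)/(ω + 1/5).
Simple pole: residue = g(a) at a = -1/4, which is -390/19.
At the order-1 pole -1/5 set g(ω) = (ω - (-1/5))*f(ω) = (18*ω**2/19 + 12*ω/19 + 9/8)/(ω + 1/4).
Simple pole: residue = g(a) at a = -1/5, which is 3939/190.
List the singular points by increasing real part (a conjugate pair: the negative imaginary part first).


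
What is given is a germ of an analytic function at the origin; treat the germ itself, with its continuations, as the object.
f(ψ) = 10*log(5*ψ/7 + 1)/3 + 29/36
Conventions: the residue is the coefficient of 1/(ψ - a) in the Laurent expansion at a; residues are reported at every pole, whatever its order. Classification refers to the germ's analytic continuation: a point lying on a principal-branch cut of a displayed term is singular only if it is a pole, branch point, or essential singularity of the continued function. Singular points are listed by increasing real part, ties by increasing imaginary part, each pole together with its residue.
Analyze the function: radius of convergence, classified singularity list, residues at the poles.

Branch term (10/3)*log(1 - ψ/(-7/5)): its argument vanishes at ψ = -7/5, a logarithmic branch point, modulus 7/5.
The radius of convergence is the smallest modulus among the singular points: 7/5.

Radius of convergence at 0: 7/5.
At -7/5: a logarithmic branch point.


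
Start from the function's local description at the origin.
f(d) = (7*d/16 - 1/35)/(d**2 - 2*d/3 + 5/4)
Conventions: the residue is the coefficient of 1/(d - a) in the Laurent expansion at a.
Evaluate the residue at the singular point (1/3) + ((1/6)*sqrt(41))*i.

The factor d**2 - 2*d/3 + 5/4 splits as (d - a)(d - a') with a = (1/3) + ((1/6)*sqrt(41))*i, a' = (1/3) - ((1/6)*sqrt(41))*i. At the order-1 pole a set g(d) = (d - a)*f(d) = [7*d/16 - 1/35] / (d - a').
Simple pole: residue = g(a) at a = (1/3) + ((1/6)*sqrt(41))*i, which is (7/32) - ((197/22960)*sqrt(41))*i.

The residue is (7/32) - ((197/22960)*sqrt(41))*i.


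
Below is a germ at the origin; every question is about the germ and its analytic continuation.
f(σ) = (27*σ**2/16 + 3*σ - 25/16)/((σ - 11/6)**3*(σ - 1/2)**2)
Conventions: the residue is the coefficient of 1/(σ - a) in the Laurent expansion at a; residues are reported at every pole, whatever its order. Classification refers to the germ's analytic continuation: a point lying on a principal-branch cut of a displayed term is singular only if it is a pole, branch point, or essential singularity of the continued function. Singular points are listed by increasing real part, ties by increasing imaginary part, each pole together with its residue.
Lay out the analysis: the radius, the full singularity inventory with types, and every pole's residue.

Radius of convergence at 0: 1/2.
At 1/2: a pole of order 2; residue -37989/16384.
At 11/6: a pole of order 3; residue 37989/16384.

Denominator factor (σ - 11/6)^3: pole of order 3 at 11/6, modulus 11/6.
Denominator factor (σ - 1/2)^2: pole of order 2 at 1/2, modulus 1/2.
The radius of convergence is the smallest modulus among the singular points: 1/2.
At the order-2 pole 1/2 set g(σ) = (σ - (1/2))^2*f(σ) = (27*σ**2/16 + 3*σ - 25/16)/(σ - 11/6)**3.
Order-2 pole: residue = g'(a); g'(1/2) = -37989/16384, so the residue is -37989/16384.
At the order-3 pole 11/6 set g(σ) = (σ - (11/6))^3*f(σ) = (27*σ**2/16 + 3*σ - 25/16)/(σ - 1/2)**2.
Order-3 pole: residue = g''(a)/2; g''(11/6) = 37989/8192, so the residue is 37989/16384.
List the singular points by increasing real part (a conjugate pair: the negative imaginary part first).


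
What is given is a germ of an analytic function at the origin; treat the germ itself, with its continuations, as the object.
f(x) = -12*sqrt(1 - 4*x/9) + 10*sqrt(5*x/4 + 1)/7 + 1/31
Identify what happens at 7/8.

There is no denominator, hence no pole anywhere.
Branch term sqrt(1 - x/(9/4)): argument at 7/8 is 11/18, nonzero, so 7/8 is not its branch point (a point on a principal cut is still regular for the continued germ).
Branch term sqrt(1 - x/(-4/5)): argument at 7/8 is 67/32, nonzero, so 7/8 is not its branch point (a point on a principal cut is still regular for the continued germ).
So the germ continues analytically to 7/8.

The point is a regular point.


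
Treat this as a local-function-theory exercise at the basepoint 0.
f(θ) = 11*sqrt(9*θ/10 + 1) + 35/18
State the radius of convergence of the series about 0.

Branch term (11)*sqrt(1 - θ/(-10/9)): its argument vanishes at θ = -10/9, a square-root branch point, modulus 10/9.
The radius of convergence is the smallest modulus among the singular points: 10/9.

The radius of convergence is 10/9.


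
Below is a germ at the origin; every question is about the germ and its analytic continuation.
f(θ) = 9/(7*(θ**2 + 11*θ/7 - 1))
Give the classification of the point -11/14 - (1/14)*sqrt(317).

The denominator factor θ**2 + 11*θ/7 - 1 vanishes at -11/14 - (1/14)*sqrt(317) and appears to the power 1; the numerator there equals 9/7, nonzero, and no other factor vanishes.
Hence a pole whose order is the multiplicity, 1.

The point is a pole of order 1.


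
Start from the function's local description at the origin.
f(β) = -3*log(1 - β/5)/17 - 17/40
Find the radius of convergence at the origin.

Branch term (-3/17)*log(1 - β/(5)): its argument vanishes at β = 5, a logarithmic branch point, modulus 5.
The radius of convergence is the smallest modulus among the singular points: 5.

The radius of convergence is 5.


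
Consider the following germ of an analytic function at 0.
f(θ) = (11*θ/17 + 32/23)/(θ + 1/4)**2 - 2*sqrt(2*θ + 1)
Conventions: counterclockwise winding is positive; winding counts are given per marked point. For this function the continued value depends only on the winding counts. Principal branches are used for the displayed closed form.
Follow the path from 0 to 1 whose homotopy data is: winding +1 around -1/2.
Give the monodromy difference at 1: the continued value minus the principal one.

Continued minus principal equals (4)*sqrt(3).

The rational part is single-valued and drops out of the difference; each branch term changes only by its own monodromy.
(-2)*sqrt(1 - θ/(-1/2)): winding +1 is odd, the square root flips sign, contributing -2*(-2)*sqrt(1 - (1)/(-1/2)) = -2*(-2)*sqrt(3) = (4)*sqrt(3).
Summing the contributions at θ = 1 gives (4)*sqrt(3).


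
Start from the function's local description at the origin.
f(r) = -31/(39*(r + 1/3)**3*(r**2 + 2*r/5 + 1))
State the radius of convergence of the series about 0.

Denominator factor (r + 1/3)^3: pole of order 3 at -1/3, modulus 1/3.
Denominator factor (r**2 + 2*r/5 + 1): discriminant -96/25, complex-conjugate roots (-1/5) + ((2/5)*sqrt(6))*i and (-1/5) - ((2/5)*sqrt(6))*i; poles of order 1, moduli 1 and 1.
The radius of convergence is the smallest modulus among the singular points: 1/3.

The radius of convergence is 1/3.


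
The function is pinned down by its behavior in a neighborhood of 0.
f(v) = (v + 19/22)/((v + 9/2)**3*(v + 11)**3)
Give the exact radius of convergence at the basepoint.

The radius of convergence is 9/2.

Denominator factor (v + 11)^3: pole of order 3 at -11, modulus 11.
Denominator factor (v + 9/2)^3: pole of order 3 at -9/2, modulus 9/2.
The radius of convergence is the smallest modulus among the singular points: 9/2.


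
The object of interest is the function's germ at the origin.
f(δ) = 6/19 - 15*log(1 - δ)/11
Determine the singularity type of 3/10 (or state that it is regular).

The point is a regular point.

There is no denominator, hence no pole anywhere.
Branch term log(1 - δ/(1)): argument at 3/10 is 7/10, nonzero, so 3/10 is not its branch point (a point on a principal cut is still regular for the continued germ).
So the germ continues analytically to 3/10.


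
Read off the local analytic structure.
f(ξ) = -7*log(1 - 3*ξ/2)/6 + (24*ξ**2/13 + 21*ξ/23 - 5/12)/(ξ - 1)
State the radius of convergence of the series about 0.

Denominator factor (ξ - 1): pole of order 1 at 1, modulus 1.
Branch term (-7/6)*log(1 - ξ/(2/3)): its argument vanishes at ξ = 2/3, a logarithmic branch point, modulus 2/3.
The radius of convergence is the smallest modulus among the singular points: 2/3.

The radius of convergence is 2/3.


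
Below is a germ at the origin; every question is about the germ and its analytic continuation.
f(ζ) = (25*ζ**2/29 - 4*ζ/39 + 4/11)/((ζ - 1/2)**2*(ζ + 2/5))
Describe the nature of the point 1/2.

The point is a pole of order 2.

The denominator factor ζ - 1/2 vanishes at 1/2 and appears to the power 2; the numerator there equals 26269/49764, nonzero, and no other factor vanishes.
Hence a pole whose order is the multiplicity, 2.


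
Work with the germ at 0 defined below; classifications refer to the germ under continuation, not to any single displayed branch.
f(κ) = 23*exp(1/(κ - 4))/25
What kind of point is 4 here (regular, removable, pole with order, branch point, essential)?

The exponent 1/(κ - (4)) has a pole at 4, so exp(1/(κ - (4))) takes every nonzero value near it: an essential singularity (not a pole of any order).

The point is an essential singularity.


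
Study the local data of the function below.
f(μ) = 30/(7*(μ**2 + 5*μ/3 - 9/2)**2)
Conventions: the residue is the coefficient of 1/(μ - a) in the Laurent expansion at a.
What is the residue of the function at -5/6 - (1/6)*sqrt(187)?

The factor μ**2 + 5*μ/3 - 9/2 splits as (μ - a)(μ - a') with a = -5/6 - (1/6)*sqrt(187), a' = -5/6 + (1/6)*sqrt(187). At the order-2 pole a set g(μ) = (μ - a)^2*f(μ) = [30/7] / (μ - a')^2.
Order-2 pole: residue = g'(a); g'(-5/6 - (1/6)*sqrt(187)) = (1620/244783)*sqrt(187), so the residue is (1620/244783)*sqrt(187).

The residue is (1620/244783)*sqrt(187).


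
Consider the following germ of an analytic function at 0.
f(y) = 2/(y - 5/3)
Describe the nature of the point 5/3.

The denominator factor y - 5/3 vanishes at 5/3 and appears to the power 1; the numerator there equals 2, nonzero, and no other factor vanishes.
Hence a pole whose order is the multiplicity, 1.

The point is a pole of order 1.


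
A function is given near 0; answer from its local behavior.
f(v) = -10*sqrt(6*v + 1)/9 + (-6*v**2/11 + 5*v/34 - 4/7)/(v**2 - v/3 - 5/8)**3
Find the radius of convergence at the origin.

Denominator factor (v**2 - v/3 - 5/8)^3: discriminant 47/18, real irrational roots 1/6 + (1/12)*sqrt(94) and 1/6 - (1/12)*sqrt(94); poles of order 3, moduli 1/6 + (1/12)*sqrt(94) and -1/6 + (1/12)*sqrt(94).
Branch term (-10/9)*sqrt(1 - v/(-1/6)): its argument vanishes at v = -1/6, a square-root branch point, modulus 1/6.
The radius of convergence is the smallest modulus among the singular points: 1/6.

The radius of convergence is 1/6.


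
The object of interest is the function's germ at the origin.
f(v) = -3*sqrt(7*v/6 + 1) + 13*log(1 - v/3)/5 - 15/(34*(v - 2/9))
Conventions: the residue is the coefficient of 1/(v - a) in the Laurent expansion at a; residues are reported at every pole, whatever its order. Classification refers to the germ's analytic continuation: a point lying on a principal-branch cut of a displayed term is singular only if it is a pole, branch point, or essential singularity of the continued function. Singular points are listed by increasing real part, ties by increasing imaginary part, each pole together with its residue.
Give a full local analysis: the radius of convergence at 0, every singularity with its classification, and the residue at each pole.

Radius of convergence at 0: 2/9.
At -6/7: an algebraic (square-root) branch point.
At 2/9: a pole of order 1; residue -15/34.
At 3: a logarithmic branch point.

Denominator factor (v - 2/9): pole of order 1 at 2/9, modulus 2/9.
Branch term (13/5)*log(1 - v/(3)): its argument vanishes at v = 3, a logarithmic branch point, modulus 3.
Branch term (-3)*sqrt(1 - v/(-6/7)): its argument vanishes at v = -6/7, a square-root branch point, modulus 6/7.
The radius of convergence is the smallest modulus among the singular points: 2/9.
The branch terms are analytic at 2/9 and contribute nothing to the residue; only the rational part matters.
At the order-1 pole 2/9 set g(v) = (v - (2/9))*(rational part) = -15/34.
Simple pole: residue = g(a) at a = 2/9, which is -15/34.
List the singular points by increasing real part (a conjugate pair: the negative imaginary part first).


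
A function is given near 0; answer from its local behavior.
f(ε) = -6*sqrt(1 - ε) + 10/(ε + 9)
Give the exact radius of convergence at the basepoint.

Denominator factor (ε + 9): pole of order 1 at -9, modulus 9.
Branch term (-6)*sqrt(1 - ε/(1)): its argument vanishes at ε = 1, a square-root branch point, modulus 1.
The radius of convergence is the smallest modulus among the singular points: 1.

The radius of convergence is 1.


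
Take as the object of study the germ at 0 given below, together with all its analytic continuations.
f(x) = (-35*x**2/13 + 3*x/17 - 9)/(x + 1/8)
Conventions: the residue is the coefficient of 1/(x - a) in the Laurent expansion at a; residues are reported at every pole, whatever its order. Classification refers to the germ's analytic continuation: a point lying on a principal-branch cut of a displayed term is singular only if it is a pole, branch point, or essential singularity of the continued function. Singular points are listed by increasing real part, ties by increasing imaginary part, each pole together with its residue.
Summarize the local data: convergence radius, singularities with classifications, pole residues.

Radius of convergence at 0: 1/8.
At -1/8: a pole of order 1; residue -128203/14144.

Denominator factor (x + 1/8): pole of order 1 at -1/8, modulus 1/8.
The radius of convergence is the smallest modulus among the singular points: 1/8.
At the order-1 pole -1/8 set g(x) = (x - (-1/8))*f(x) = -35*x**2/13 + 3*x/17 - 9.
Simple pole: residue = g(a) at a = -1/8, which is -128203/14144.


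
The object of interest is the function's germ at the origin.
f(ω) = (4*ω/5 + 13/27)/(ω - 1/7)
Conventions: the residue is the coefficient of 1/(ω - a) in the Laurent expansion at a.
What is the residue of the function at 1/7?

The residue is 563/945.

At the order-1 pole 1/7 set g(ω) = (ω - (1/7))*f(ω) = 4*ω/5 + 13/27.
Simple pole: residue = g(a) at a = 1/7, which is 563/945.


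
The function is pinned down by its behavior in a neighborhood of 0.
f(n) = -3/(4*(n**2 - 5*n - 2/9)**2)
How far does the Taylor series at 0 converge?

Denominator factor (n**2 - 5*n - 2/9)^2: discriminant 233/9, real irrational roots 5/2 + (1/6)*sqrt(233) and 5/2 - (1/6)*sqrt(233); poles of order 2, moduli 5/2 + (1/6)*sqrt(233) and -5/2 + (1/6)*sqrt(233).
The radius of convergence is the smallest modulus among the singular points: -5/2 + (1/6)*sqrt(233).

The radius of convergence is -5/2 + (1/6)*sqrt(233).


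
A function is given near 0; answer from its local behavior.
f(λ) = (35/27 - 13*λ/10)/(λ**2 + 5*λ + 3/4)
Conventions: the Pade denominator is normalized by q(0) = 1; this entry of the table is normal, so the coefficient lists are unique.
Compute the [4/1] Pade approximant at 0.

Taylor coefficients needed (expand at 0): a_0 = 140/81, a_1 = -16106/1215, a_2 = 62744/729, a_3 = -6081128/10935, a_4 = 23571584/6561, a_5 = -2284184864/98415.
Write the denominator as Q(λ) = 1 + q1*λ. Requiring Q*f - P = O(λ^6) with deg P <= 4 kills the coefficients of λ^5..λ^5 in Q*f:
  λ^5: a_5 + q1*a_4 = 0, i.e. -2284184864/98415 + (23571584/6561)*q1 = 0.
Solving this linear system: q1 = 71380777/11049180.
The numerator is Q*f truncated at degree 4: P0 = a_0 = 140/81; P1 = a_1 + q1*a_0 = -155880341/74581965; P2 = a_2 + q1*a_1 = 321710491/745819650; P3 = a_3 + q1*a_2 = -6633206/74581965; P4 = a_4 + q1*a_3 = 6633206/372909825.

The Pade approximant has numerator coefficients [140/81, -155880341/74581965, 321710491/745819650, -6633206/74581965, 6633206/372909825]; denominator coefficients [1, 71380777/11049180].


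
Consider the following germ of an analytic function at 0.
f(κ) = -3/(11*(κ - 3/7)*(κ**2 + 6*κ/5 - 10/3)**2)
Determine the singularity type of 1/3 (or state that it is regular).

Denominator factors: κ - 3/7 = -2/21 at κ = 1/3; κ**2 + 6*κ/5 - 10/3 = -127/45 at κ = 1/3 — none vanishes.
So the germ continues analytically to 1/3.

The point is a regular point.


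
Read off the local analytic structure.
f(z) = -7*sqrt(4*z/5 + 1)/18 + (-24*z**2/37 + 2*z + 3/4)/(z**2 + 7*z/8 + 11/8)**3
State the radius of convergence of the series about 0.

Denominator factor (z**2 + 7*z/8 + 11/8)^3: discriminant -303/64, complex-conjugate roots (-7/16) + ((1/16)*sqrt(303))*i and (-7/16) - ((1/16)*sqrt(303))*i; poles of order 3, moduli (1/4)*sqrt(22) and (1/4)*sqrt(22).
Branch term (-7/18)*sqrt(1 - z/(-5/4)): its argument vanishes at z = -5/4, a square-root branch point, modulus 5/4.
The radius of convergence is the smallest modulus among the singular points: (1/4)*sqrt(22).

The radius of convergence is (1/4)*sqrt(22).


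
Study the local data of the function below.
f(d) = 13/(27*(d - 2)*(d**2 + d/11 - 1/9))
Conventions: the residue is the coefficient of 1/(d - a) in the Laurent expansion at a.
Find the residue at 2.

At the order-1 pole 2 set g(d) = (d - (2))*f(d) = 13/(27*(d**2 + d/11 - 1/9)).
Simple pole: residue = g(a) at a = 2, which is 11/93.

The residue is 11/93.


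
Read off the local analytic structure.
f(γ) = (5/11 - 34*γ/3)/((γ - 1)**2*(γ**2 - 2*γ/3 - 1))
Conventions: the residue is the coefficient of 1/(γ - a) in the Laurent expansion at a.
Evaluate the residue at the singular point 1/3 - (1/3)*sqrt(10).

The factor γ**2 - 2*γ/3 - 1 splits as (γ - a)(γ - a') with a = 1/3 - (1/3)*sqrt(10), a' = 1/3 + (1/3)*sqrt(10). At the order-1 pole a set g(γ) = (γ - a)*f(γ) = [(5/11 - 34*γ/3)/(γ - 1)**2] / (γ - a').
Simple pole: residue = g(a) at a = 1/3 - (1/3)*sqrt(10), which is -273/11 + (3261/440)*sqrt(10).

The residue is -273/11 + (3261/440)*sqrt(10).


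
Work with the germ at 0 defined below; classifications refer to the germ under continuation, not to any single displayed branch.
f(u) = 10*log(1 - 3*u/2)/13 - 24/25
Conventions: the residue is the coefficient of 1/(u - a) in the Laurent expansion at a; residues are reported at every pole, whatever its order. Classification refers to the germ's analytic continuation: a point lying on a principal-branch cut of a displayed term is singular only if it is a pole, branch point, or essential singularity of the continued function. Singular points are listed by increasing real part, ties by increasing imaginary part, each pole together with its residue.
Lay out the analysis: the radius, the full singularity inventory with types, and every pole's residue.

Branch term (10/13)*log(1 - u/(2/3)): its argument vanishes at u = 2/3, a logarithmic branch point, modulus 2/3.
The radius of convergence is the smallest modulus among the singular points: 2/3.

Radius of convergence at 0: 2/3.
At 2/3: a logarithmic branch point.


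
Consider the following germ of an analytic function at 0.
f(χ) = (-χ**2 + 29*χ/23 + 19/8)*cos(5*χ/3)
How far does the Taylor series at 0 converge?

The radius of convergence is infinite.

The factor cos(5*χ/3) is entire and contributes no finite singular point.
The polynomial part has no poles.
No finite singular points: the Taylor series at 0 converges everywhere.


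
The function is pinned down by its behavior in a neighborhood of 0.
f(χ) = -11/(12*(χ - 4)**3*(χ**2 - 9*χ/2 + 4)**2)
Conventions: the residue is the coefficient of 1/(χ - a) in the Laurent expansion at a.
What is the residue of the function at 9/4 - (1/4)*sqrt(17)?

The factor χ**2 - 9*χ/2 + 4 splits as (χ - a)(χ - a') with a = 9/4 - (1/4)*sqrt(17), a' = 9/4 + (1/4)*sqrt(17). At the order-2 pole a set g(χ) = (χ - a)^2*f(χ) = [-11/(12*(χ - 4)**3)] / (χ - a')^2.
Order-2 pole: residue = g'(a); g'(9/4 - (1/4)*sqrt(17)) = 1441/1536 - (98791/443904)*sqrt(17), so the residue is 1441/1536 - (98791/443904)*sqrt(17).

The residue is 1441/1536 - (98791/443904)*sqrt(17).


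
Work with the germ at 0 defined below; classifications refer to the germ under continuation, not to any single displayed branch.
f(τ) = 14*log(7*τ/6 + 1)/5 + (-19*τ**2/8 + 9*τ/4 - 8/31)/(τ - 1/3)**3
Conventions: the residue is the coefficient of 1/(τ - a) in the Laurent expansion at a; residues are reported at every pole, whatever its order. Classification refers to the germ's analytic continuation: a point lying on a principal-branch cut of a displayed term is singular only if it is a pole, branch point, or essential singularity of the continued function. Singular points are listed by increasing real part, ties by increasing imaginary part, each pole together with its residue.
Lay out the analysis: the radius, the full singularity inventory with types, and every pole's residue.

Denominator factor (τ - 1/3)^3: pole of order 3 at 1/3, modulus 1/3.
Branch term (14/5)*log(1 - τ/(-6/7)): its argument vanishes at τ = -6/7, a logarithmic branch point, modulus 6/7.
The radius of convergence is the smallest modulus among the singular points: 1/3.
The branch term is analytic at 1/3 and contributes nothing to the residue; only the rational part matters.
At the order-3 pole 1/3 set g(τ) = (τ - (1/3))^3*(rational part) = -19*τ**2/8 + 9*τ/4 - 8/31.
Order-3 pole: residue = g''(a)/2; g''(1/3) = -19/4, so the residue is -19/8.
List the singular points by increasing real part (a conjugate pair: the negative imaginary part first).

Radius of convergence at 0: 1/3.
At -6/7: a logarithmic branch point.
At 1/3: a pole of order 3; residue -19/8.


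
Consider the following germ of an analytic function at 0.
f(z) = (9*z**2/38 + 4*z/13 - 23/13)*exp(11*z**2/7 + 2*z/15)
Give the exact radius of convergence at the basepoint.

The factor exp(11*z**2/7 + 2*z/15) is entire and contributes no finite singular point.
The polynomial part has no poles.
No finite singular points: the Taylor series at 0 converges everywhere.

The radius of convergence is infinite.


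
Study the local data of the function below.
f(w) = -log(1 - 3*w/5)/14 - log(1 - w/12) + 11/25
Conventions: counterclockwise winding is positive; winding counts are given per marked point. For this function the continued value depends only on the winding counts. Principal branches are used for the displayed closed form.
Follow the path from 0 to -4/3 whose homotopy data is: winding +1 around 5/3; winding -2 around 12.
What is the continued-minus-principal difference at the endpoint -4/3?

Continued minus principal equals (27/7)*pi*i.

The rational part is single-valued and drops out of the difference; each branch term changes only by its own monodromy.
(-1/14)*log(1 - w/(5/3)): each positive loop around 5/3 adds 2*pi*i to the log, so winding +1 contributes (-1/14)*(1)*2*pi*i = -(1/7)*pi*i.
(-1)*log(1 - w/(12)): each positive loop around 12 adds 2*pi*i to the log, so winding -2 contributes (-1)*(-2)*2*pi*i = (4)*pi*i.
Summing the contributions at w = -4/3 gives (27/7)*pi*i.


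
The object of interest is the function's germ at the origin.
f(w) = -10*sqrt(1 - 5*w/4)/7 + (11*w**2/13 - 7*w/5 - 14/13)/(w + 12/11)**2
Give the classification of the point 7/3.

The point is a regular point.

Denominator factors: w + 12/11 = 113/33 at w = 7/3 — none vanishes.
Branch term sqrt(1 - w/(4/5)): argument at 7/3 is -23/12, nonzero, so 7/3 is not its branch point (a point on a principal cut is still regular for the continued germ).
So the germ continues analytically to 7/3.


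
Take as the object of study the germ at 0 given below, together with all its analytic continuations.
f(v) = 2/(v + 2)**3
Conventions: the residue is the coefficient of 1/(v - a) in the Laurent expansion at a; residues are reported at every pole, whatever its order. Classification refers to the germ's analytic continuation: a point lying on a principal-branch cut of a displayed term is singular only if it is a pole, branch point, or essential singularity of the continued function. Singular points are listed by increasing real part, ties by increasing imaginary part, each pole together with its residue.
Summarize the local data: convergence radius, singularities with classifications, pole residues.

Radius of convergence at 0: 2.
At -2: a pole of order 3; residue 0.

Denominator factor (v + 2)^3: pole of order 3 at -2, modulus 2.
The radius of convergence is the smallest modulus among the singular points: 2.
At the order-3 pole -2 set g(v) = (v - (-2))^3*f(v) = 2.
Order-3 pole: residue = g''(a)/2; g''(-2) = 0, so the residue is 0.


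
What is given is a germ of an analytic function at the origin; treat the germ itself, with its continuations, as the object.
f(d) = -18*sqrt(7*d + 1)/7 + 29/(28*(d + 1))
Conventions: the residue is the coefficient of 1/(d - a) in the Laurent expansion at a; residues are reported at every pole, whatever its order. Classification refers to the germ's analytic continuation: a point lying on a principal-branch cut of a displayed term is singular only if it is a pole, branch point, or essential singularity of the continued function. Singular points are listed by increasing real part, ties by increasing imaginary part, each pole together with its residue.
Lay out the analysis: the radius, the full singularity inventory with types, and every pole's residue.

Radius of convergence at 0: 1/7.
At -1: a pole of order 1; residue 29/28.
At -1/7: an algebraic (square-root) branch point.

Denominator factor (d + 1): pole of order 1 at -1, modulus 1.
Branch term (-18/7)*sqrt(1 - d/(-1/7)): its argument vanishes at d = -1/7, a square-root branch point, modulus 1/7.
The radius of convergence is the smallest modulus among the singular points: 1/7.
The branch term is analytic at -1 and contributes nothing to the residue; only the rational part matters.
At the order-1 pole -1 set g(d) = (d - (-1))*(rational part) = 29/28.
Simple pole: residue = g(a) at a = -1, which is 29/28.
List the singular points by increasing real part (a conjugate pair: the negative imaginary part first).


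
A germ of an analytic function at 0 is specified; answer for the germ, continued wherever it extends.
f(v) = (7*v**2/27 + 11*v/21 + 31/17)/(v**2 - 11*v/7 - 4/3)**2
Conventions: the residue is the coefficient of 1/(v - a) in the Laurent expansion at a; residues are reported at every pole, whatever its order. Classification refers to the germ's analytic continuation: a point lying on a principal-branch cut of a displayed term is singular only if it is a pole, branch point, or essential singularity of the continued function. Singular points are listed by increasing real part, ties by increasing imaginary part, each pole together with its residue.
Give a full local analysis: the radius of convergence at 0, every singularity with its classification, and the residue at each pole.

Denominator factor (v**2 - 11*v/7 - 4/3)^2: discriminant 1147/147, real irrational roots 11/14 + (1/42)*sqrt(3441) and 11/14 - (1/42)*sqrt(3441); poles of order 2, moduli 11/14 + (1/42)*sqrt(3441) and -11/14 + (1/42)*sqrt(3441).
The radius of convergence is the smallest modulus among the singular points: -11/14 + (1/42)*sqrt(3441).
The factor v**2 - 11*v/7 - 4/3 splits as (v - a)(v - a') with a = 11/14 - (1/42)*sqrt(3441), a' = 11/14 + (1/42)*sqrt(3441). At the order-2 pole a set g(v) = (v - a)^2*f(v) = [7*v**2/27 + 11*v/21 + 31/17] / (v - a')^2.
Order-2 pole: residue = g'(a); g'(11/14 - (1/42)*sqrt(3441)) = (1784783/603864531)*sqrt(3441), so the residue is (1784783/603864531)*sqrt(3441).
The factor v**2 - 11*v/7 - 4/3 splits as (v - a)(v - a') with a = 11/14 + (1/42)*sqrt(3441), a' = 11/14 - (1/42)*sqrt(3441). At the order-2 pole a set g(v) = (v - a)^2*f(v) = [7*v**2/27 + 11*v/21 + 31/17] / (v - a')^2.
Order-2 pole: residue = g'(a); g'(11/14 + (1/42)*sqrt(3441)) = -(1784783/603864531)*sqrt(3441), so the residue is -(1784783/603864531)*sqrt(3441).
List the singular points by increasing real part (a conjugate pair: the negative imaginary part first).

Radius of convergence at 0: -11/14 + (1/42)*sqrt(3441).
At 11/14 - (1/42)*sqrt(3441): a pole of order 2; residue (1784783/603864531)*sqrt(3441).
At 11/14 + (1/42)*sqrt(3441): a pole of order 2; residue -(1784783/603864531)*sqrt(3441).


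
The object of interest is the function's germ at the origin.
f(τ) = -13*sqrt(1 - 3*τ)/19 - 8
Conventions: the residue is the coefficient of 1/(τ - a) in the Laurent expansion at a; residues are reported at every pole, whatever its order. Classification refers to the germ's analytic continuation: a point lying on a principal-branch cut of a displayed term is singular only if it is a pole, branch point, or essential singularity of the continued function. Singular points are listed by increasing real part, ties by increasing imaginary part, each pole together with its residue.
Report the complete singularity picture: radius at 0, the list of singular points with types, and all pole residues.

Branch term (-13/19)*sqrt(1 - τ/(1/3)): its argument vanishes at τ = 1/3, a square-root branch point, modulus 1/3.
The radius of convergence is the smallest modulus among the singular points: 1/3.

Radius of convergence at 0: 1/3.
At 1/3: an algebraic (square-root) branch point.


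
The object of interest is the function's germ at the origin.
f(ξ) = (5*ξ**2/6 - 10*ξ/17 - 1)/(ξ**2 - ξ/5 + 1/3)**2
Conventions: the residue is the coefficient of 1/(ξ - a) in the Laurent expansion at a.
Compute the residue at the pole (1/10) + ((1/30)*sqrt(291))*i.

The factor ξ**2 - ξ/5 + 1/3 splits as (ξ - a)(ξ - a') with a = (1/10) + ((1/30)*sqrt(291))*i, a' = (1/10) - ((1/30)*sqrt(291))*i. At the order-2 pole a set g(ξ) = (ξ - a)^2*f(ξ) = [5*ξ**2/6 - 10*ξ/17 - 1] / (ξ - a')^2.
Order-2 pole: residue = g'(a); g'((1/10) + ((1/30)*sqrt(291))*i) = ((29875/479859)*sqrt(291))*i, so the residue is ((29875/479859)*sqrt(291))*i.

The residue is ((29875/479859)*sqrt(291))*i.


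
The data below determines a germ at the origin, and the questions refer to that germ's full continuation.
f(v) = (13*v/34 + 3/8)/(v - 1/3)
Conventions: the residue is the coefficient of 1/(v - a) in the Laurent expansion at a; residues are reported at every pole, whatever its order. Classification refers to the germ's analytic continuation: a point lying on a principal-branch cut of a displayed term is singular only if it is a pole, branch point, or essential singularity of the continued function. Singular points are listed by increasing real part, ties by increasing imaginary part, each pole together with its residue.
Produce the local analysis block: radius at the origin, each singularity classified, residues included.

Denominator factor (v - 1/3): pole of order 1 at 1/3, modulus 1/3.
The radius of convergence is the smallest modulus among the singular points: 1/3.
At the order-1 pole 1/3 set g(v) = (v - (1/3))*f(v) = 13*v/34 + 3/8.
Simple pole: residue = g(a) at a = 1/3, which is 205/408.

Radius of convergence at 0: 1/3.
At 1/3: a pole of order 1; residue 205/408.


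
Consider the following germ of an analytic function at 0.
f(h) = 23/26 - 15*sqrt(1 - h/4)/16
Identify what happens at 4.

The term (-15/16)*sqrt(1 - h/(4)) has argument 1 - 4/(4) = 0 at 4: a square-root (algebraic, two-sheeted) branch point; the remaining terms are analytic or single-valued there.

The point is an algebraic (square-root) branch point.
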